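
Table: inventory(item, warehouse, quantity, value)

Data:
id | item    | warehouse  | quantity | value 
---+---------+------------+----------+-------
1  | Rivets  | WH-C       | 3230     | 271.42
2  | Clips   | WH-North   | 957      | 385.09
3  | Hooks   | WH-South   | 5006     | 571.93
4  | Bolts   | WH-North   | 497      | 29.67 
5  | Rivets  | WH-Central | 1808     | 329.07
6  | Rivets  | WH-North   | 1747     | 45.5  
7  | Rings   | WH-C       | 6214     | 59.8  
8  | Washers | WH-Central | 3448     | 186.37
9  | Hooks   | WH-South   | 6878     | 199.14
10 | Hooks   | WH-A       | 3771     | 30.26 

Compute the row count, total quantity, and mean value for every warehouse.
SELECT warehouse,
       COUNT(*) as cnt,
       SUM(quantity) as total_quantity,
       AVG(value) as avg_value
FROM inventory
GROUP BY warehouse

Result:
  WH-A: 1 records, 3771 total quantity, 30.26 avg value
  WH-C: 2 records, 9444 total quantity, 165.61 avg value
  WH-Central: 2 records, 5256 total quantity, 257.72 avg value
  WH-North: 3 records, 3201 total quantity, 153.42 avg value
  WH-South: 2 records, 11884 total quantity, 385.54 avg value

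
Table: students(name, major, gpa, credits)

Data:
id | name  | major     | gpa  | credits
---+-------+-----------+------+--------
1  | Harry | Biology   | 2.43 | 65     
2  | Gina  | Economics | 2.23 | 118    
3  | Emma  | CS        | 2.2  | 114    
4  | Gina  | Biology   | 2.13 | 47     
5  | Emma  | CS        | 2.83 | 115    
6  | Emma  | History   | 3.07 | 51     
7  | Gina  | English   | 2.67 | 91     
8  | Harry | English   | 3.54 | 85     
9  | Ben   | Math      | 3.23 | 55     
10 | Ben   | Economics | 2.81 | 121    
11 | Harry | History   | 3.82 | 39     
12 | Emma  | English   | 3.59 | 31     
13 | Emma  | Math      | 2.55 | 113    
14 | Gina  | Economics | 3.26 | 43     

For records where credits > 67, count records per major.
SELECT major, COUNT(*)
FROM students
WHERE credits > 67
GROUP BY major

Note: WHERE filters rows before grouping.

Result:
  CS: 2
  Economics: 2
  English: 2
  Math: 1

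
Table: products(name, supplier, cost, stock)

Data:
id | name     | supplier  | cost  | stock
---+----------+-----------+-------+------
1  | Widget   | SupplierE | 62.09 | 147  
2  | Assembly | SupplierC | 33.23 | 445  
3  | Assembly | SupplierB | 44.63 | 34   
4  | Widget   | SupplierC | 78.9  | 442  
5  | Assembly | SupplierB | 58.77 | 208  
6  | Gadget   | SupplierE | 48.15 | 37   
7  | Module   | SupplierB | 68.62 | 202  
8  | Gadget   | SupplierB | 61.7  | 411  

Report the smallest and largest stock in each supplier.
SELECT supplier, MIN(stock), MAX(stock)
FROM products
GROUP BY supplier

Result:
  SupplierB: min=34, max=411
  SupplierC: min=442, max=445
  SupplierE: min=37, max=147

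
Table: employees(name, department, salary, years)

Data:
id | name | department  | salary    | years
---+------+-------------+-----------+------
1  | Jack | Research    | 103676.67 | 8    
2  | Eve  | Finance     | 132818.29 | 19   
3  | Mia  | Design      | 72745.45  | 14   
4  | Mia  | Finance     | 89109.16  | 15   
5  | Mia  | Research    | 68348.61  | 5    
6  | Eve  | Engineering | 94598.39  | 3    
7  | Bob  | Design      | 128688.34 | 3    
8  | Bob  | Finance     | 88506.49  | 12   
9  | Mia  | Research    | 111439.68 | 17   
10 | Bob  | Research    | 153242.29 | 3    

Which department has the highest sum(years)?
SELECT department, SUM(years) as val
FROM employees
GROUP BY department
ORDER BY val DESC
LIMIT 1

Result: Finance with sum(years) = 46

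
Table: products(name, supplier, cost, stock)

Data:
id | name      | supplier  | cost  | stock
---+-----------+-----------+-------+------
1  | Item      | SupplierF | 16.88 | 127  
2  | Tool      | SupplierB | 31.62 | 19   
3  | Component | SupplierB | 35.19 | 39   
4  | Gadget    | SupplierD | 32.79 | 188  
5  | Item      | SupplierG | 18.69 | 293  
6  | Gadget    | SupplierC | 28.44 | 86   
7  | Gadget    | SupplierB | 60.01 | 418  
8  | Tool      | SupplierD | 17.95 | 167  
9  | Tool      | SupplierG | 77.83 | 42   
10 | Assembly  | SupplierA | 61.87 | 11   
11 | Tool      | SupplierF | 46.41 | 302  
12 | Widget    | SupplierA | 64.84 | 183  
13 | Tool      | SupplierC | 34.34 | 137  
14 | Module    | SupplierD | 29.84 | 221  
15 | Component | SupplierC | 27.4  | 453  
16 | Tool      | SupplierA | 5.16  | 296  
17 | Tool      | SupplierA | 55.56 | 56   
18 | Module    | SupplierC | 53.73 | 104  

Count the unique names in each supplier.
SELECT supplier, COUNT(DISTINCT name)
FROM products
GROUP BY supplier

Result:
  SupplierA: 3 distinct
  SupplierB: 3 distinct
  SupplierC: 4 distinct
  SupplierD: 3 distinct
  SupplierF: 2 distinct
  SupplierG: 2 distinct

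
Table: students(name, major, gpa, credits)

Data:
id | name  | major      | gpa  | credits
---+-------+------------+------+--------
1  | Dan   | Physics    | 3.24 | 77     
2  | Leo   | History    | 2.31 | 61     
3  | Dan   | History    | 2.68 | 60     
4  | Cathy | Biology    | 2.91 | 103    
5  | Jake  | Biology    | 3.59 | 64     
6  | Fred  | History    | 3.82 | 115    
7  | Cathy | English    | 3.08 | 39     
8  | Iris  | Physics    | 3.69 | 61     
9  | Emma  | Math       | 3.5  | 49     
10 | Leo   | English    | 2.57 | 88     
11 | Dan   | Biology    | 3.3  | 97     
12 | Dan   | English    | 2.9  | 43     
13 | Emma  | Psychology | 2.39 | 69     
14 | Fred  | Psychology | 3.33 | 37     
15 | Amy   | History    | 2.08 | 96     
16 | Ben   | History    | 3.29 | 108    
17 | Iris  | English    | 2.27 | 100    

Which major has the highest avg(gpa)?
SELECT major, AVG(gpa) as val
FROM students
GROUP BY major
ORDER BY val DESC
LIMIT 1

Result: Math with avg(gpa) = 3.50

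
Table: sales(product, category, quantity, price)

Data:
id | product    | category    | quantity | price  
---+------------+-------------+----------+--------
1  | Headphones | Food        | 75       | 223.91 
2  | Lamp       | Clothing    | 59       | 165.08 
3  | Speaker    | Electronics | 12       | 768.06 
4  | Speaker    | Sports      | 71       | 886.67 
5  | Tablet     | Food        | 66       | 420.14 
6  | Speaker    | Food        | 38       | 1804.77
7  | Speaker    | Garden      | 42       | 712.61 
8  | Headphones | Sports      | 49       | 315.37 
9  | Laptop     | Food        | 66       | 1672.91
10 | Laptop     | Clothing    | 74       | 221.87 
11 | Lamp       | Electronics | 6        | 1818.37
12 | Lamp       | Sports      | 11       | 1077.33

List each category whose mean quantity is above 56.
SELECT category, AVG(quantity)
FROM sales
GROUP BY category
HAVING AVG(quantity) > 56

Result:
  Clothing: avg=66.50
  Food: avg=61.25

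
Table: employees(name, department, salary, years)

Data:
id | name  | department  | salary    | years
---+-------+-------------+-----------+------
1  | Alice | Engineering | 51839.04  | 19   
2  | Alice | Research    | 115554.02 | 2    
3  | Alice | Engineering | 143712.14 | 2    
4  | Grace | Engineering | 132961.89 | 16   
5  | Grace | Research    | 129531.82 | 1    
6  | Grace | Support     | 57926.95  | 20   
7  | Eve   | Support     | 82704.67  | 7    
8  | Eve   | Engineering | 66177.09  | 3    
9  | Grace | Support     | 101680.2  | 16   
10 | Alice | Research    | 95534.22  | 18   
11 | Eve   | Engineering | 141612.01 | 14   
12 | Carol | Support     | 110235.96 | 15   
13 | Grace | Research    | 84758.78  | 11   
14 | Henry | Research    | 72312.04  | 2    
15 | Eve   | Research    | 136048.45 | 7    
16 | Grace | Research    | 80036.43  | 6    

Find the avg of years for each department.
SELECT department, AVG(years) as result
FROM employees
GROUP BY department

Result:
  Engineering: 10.80
  Research: 6.71
  Support: 14.50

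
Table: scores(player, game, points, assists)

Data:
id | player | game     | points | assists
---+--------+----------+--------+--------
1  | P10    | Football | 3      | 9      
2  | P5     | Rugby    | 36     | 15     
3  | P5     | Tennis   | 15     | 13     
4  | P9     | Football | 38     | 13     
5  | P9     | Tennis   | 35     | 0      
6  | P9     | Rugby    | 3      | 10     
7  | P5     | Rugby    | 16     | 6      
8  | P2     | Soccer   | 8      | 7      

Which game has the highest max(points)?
SELECT game, MAX(points) as val
FROM scores
GROUP BY game
ORDER BY val DESC
LIMIT 1

Result: Football with max(points) = 38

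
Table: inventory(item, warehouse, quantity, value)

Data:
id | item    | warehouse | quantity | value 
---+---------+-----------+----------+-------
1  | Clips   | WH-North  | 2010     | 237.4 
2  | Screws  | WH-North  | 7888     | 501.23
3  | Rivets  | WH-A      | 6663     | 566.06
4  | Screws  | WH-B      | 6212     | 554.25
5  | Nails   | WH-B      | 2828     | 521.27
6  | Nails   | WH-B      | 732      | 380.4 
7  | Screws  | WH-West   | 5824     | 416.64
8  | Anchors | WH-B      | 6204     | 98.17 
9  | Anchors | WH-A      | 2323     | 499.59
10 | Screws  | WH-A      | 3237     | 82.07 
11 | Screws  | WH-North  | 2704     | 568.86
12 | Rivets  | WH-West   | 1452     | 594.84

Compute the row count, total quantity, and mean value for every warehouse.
SELECT warehouse,
       COUNT(*) as cnt,
       SUM(quantity) as total_quantity,
       AVG(value) as avg_value
FROM inventory
GROUP BY warehouse

Result:
  WH-A: 3 records, 12223 total quantity, 382.57 avg value
  WH-B: 4 records, 15976 total quantity, 388.52 avg value
  WH-North: 3 records, 12602 total quantity, 435.83 avg value
  WH-West: 2 records, 7276 total quantity, 505.74 avg value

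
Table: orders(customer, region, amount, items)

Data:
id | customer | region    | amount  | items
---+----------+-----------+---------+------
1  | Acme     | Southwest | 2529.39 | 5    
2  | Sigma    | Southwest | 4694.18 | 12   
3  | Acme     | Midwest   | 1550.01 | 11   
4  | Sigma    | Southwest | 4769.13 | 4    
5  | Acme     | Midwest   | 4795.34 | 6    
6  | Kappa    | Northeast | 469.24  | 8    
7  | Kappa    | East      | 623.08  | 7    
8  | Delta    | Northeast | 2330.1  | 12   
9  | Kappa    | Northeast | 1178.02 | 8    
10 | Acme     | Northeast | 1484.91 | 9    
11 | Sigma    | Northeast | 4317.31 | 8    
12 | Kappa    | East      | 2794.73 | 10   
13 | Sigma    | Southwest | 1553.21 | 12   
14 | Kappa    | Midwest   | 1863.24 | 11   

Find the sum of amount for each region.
SELECT region, SUM(amount) as result
FROM orders
GROUP BY region

Result:
  East: 3417.81
  Midwest: 8208.59
  Northeast: 9779.58
  Southwest: 13545.91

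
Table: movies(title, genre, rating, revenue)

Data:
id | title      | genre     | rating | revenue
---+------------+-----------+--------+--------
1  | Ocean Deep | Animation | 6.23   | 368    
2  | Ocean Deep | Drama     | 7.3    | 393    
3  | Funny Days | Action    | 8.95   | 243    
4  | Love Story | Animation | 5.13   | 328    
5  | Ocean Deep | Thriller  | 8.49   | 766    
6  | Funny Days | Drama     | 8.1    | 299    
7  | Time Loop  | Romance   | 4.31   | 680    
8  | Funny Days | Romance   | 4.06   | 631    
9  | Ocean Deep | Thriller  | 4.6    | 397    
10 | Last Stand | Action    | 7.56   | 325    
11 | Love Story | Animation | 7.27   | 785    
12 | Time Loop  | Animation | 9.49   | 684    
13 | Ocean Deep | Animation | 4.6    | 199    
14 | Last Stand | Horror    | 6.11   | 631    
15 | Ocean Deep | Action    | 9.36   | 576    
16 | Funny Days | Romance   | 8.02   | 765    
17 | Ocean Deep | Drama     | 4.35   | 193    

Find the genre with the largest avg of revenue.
SELECT genre, AVG(revenue) as val
FROM movies
GROUP BY genre
ORDER BY val DESC
LIMIT 1

Result: Romance with avg(revenue) = 692.00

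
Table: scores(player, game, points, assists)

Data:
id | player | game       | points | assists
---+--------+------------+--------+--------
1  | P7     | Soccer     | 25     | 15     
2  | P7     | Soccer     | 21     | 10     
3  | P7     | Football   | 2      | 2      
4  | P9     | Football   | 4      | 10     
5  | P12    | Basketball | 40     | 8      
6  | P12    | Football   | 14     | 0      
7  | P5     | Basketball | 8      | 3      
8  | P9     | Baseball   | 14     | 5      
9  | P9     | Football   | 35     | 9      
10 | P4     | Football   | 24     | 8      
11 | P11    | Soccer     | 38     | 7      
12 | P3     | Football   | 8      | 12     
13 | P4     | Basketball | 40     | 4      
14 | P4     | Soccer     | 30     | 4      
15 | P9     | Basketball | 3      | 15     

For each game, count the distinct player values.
SELECT game, COUNT(DISTINCT player)
FROM scores
GROUP BY game

Result:
  Baseball: 1 distinct
  Basketball: 4 distinct
  Football: 5 distinct
  Soccer: 3 distinct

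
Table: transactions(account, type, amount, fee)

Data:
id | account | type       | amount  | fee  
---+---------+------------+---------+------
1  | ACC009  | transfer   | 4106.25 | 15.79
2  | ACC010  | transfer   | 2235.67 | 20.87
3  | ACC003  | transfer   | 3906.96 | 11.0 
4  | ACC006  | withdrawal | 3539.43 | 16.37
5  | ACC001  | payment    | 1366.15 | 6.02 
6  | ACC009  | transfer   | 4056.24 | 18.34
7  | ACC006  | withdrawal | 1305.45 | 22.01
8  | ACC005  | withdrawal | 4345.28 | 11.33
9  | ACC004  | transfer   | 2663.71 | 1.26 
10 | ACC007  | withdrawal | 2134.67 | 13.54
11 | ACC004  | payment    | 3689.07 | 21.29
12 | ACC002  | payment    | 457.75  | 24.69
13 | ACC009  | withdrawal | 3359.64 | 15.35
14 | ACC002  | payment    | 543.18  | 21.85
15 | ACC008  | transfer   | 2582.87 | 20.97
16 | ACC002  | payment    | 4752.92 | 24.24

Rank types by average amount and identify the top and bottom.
SELECT type, AVG(amount)
FROM transactions
GROUP BY type
ORDER BY AVG(amount)

All groups:
  payment: 2161.81
  withdrawal: 2936.89
  transfer: 3258.62

Highest: transfer (3258.62)
Lowest: payment (2161.81)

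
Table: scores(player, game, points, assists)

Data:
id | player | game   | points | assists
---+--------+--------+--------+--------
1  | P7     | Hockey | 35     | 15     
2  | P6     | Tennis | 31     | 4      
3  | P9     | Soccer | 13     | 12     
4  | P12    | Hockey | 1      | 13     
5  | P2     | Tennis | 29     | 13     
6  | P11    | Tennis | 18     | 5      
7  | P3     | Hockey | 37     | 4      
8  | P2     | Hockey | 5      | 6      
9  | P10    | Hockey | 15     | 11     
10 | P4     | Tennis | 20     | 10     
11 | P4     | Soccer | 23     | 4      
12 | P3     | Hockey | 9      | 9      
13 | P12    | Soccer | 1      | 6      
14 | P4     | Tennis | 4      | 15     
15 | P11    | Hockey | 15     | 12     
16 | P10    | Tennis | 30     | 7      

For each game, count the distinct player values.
SELECT game, COUNT(DISTINCT player)
FROM scores
GROUP BY game

Result:
  Hockey: 6 distinct
  Soccer: 3 distinct
  Tennis: 5 distinct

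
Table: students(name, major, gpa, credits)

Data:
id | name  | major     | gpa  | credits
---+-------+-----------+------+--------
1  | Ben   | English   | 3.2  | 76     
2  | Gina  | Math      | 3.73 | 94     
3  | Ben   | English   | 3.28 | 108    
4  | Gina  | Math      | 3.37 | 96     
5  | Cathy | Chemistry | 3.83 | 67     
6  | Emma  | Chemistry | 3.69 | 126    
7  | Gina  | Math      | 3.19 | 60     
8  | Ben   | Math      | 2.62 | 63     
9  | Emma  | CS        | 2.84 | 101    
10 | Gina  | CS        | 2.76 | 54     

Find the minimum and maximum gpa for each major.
SELECT major, MIN(gpa), MAX(gpa)
FROM students
GROUP BY major

Result:
  CS: min=2.76, max=2.84
  Chemistry: min=3.69, max=3.83
  English: min=3.20, max=3.28
  Math: min=2.62, max=3.73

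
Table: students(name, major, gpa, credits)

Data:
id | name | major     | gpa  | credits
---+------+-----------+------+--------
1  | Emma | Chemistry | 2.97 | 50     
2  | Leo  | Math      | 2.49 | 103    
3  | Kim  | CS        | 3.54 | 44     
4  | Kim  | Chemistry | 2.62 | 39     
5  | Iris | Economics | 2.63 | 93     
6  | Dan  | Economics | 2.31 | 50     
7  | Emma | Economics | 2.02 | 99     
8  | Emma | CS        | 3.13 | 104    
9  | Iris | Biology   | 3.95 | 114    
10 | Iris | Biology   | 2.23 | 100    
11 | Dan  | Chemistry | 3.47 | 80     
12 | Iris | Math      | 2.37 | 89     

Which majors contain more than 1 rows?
SELECT major, COUNT(*) as cnt
FROM students
GROUP BY major
HAVING COUNT(*) > 1

Result:
  Biology: 2
  CS: 2
  Chemistry: 3
  Economics: 3
  Math: 2

Note: HAVING filters groups after aggregation, WHERE filters rows before.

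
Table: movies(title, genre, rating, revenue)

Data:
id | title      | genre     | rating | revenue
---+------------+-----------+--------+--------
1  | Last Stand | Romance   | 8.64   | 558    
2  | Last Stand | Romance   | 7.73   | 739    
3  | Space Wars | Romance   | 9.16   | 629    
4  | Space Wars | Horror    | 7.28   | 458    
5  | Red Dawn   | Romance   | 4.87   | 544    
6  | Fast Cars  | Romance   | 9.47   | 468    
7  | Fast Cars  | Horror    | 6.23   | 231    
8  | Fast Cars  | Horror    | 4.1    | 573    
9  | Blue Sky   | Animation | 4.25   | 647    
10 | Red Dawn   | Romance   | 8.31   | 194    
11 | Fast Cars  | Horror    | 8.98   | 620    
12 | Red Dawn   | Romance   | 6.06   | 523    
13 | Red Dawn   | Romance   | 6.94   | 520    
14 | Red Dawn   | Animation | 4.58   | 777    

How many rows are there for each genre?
SELECT genre, COUNT(*) as count
FROM movies
GROUP BY genre

Result:
  Animation: 2
  Horror: 4
  Romance: 8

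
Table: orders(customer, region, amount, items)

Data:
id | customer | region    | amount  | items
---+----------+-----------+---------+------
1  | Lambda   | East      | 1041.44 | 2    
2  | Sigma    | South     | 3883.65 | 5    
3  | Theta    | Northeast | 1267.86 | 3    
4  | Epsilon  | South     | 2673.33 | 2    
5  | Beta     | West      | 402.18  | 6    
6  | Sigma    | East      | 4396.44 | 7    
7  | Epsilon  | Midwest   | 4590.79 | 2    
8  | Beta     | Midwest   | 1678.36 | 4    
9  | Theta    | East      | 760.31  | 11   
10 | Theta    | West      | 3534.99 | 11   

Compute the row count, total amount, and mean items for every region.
SELECT region,
       COUNT(*) as cnt,
       SUM(amount) as total_amount,
       AVG(items) as avg_items
FROM orders
GROUP BY region

Result:
  East: 3 records, 6198.19 total amount, 6.67 avg items
  Midwest: 2 records, 6269.15 total amount, 3.00 avg items
  Northeast: 1 records, 1267.86 total amount, 3.00 avg items
  South: 2 records, 6556.98 total amount, 3.50 avg items
  West: 2 records, 3937.17 total amount, 8.50 avg items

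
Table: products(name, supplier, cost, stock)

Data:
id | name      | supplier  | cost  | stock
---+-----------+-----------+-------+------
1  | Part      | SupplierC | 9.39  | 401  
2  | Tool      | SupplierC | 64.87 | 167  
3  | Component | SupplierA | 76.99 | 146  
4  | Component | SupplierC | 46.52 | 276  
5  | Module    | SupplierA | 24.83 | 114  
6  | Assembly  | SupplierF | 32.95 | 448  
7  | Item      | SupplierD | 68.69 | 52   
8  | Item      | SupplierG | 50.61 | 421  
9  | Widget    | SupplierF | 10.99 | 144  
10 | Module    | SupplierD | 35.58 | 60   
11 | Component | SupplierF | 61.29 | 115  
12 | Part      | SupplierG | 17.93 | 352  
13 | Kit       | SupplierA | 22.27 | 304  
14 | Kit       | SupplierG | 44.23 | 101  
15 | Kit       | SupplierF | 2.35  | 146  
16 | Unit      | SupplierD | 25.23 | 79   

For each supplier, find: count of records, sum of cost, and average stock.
SELECT supplier,
       COUNT(*) as cnt,
       SUM(cost) as total_cost,
       AVG(stock) as avg_stock
FROM products
GROUP BY supplier

Result:
  SupplierA: 3 records, 124.09 total cost, 188.00 avg stock
  SupplierC: 3 records, 120.78 total cost, 281.33 avg stock
  SupplierD: 3 records, 129.50 total cost, 63.67 avg stock
  SupplierF: 4 records, 107.58 total cost, 213.25 avg stock
  SupplierG: 3 records, 112.77 total cost, 291.33 avg stock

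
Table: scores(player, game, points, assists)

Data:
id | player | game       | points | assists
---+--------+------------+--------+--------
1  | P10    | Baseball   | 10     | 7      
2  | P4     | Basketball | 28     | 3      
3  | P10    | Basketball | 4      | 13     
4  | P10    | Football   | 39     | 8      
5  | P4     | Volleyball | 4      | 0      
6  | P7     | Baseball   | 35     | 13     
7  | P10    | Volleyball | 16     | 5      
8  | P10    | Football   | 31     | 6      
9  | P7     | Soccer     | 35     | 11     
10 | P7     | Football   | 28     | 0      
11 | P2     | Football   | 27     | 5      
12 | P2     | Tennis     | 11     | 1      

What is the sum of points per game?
SELECT game, SUM(points) as result
FROM scores
GROUP BY game

Result:
  Baseball: 45
  Basketball: 32
  Football: 125
  Soccer: 35
  Tennis: 11
  Volleyball: 20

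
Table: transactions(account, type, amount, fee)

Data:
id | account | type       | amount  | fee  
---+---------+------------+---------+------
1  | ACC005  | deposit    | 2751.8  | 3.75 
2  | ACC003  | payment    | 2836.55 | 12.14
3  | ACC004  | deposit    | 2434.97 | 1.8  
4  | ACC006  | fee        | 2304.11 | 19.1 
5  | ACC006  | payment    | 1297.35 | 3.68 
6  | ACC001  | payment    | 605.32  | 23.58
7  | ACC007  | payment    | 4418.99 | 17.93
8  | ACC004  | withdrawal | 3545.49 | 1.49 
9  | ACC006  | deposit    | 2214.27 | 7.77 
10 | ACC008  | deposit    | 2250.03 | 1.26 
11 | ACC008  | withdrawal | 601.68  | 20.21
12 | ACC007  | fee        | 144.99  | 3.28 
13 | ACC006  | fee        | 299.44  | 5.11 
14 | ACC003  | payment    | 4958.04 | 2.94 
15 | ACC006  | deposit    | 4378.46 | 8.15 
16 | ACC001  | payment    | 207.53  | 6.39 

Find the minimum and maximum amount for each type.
SELECT type, MIN(amount), MAX(amount)
FROM transactions
GROUP BY type

Result:
  deposit: min=2214.27, max=4378.46
  fee: min=144.99, max=2304.11
  payment: min=207.53, max=4958.04
  withdrawal: min=601.68, max=3545.49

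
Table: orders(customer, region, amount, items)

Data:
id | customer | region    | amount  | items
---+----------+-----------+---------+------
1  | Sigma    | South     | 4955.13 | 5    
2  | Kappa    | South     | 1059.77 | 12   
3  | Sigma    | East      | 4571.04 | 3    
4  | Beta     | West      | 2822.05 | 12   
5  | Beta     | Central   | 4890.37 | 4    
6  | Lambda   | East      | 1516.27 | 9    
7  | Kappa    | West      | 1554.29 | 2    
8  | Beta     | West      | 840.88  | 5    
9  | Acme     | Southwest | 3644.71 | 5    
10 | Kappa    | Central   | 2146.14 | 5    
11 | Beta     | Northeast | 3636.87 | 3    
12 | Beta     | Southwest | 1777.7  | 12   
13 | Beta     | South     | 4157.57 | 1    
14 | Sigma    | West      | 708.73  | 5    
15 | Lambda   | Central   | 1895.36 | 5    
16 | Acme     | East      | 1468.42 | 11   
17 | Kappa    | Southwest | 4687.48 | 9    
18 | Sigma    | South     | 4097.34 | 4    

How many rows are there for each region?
SELECT region, COUNT(*) as count
FROM orders
GROUP BY region

Result:
  Central: 3
  East: 3
  Northeast: 1
  South: 4
  Southwest: 3
  West: 4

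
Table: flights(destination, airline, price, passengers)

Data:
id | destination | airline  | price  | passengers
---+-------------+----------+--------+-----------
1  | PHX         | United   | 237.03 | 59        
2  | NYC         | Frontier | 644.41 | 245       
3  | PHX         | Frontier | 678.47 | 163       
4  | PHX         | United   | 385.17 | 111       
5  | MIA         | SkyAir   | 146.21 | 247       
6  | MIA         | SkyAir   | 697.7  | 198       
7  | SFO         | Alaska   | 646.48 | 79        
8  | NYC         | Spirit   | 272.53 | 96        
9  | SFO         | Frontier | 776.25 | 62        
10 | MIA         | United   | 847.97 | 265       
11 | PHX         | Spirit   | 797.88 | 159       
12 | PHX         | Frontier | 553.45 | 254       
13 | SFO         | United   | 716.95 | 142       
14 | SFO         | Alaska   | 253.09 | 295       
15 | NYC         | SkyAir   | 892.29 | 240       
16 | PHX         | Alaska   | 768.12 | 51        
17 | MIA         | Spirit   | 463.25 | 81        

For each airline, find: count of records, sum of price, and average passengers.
SELECT airline,
       COUNT(*) as cnt,
       SUM(price) as total_price,
       AVG(passengers) as avg_passengers
FROM flights
GROUP BY airline

Result:
  Alaska: 3 records, 1667.69 total price, 141.67 avg passengers
  Frontier: 4 records, 2652.58 total price, 181.00 avg passengers
  SkyAir: 3 records, 1736.20 total price, 228.33 avg passengers
  Spirit: 3 records, 1533.66 total price, 112.00 avg passengers
  United: 4 records, 2187.12 total price, 144.25 avg passengers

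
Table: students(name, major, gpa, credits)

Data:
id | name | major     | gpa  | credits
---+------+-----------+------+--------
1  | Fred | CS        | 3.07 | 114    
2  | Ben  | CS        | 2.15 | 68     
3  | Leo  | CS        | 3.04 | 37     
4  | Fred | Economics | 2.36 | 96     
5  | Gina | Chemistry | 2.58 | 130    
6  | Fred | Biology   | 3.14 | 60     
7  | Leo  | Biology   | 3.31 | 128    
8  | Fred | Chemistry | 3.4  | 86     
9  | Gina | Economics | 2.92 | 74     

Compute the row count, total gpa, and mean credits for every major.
SELECT major,
       COUNT(*) as cnt,
       SUM(gpa) as total_gpa,
       AVG(credits) as avg_credits
FROM students
GROUP BY major

Result:
  Biology: 2 records, 6.45 total gpa, 94.00 avg credits
  CS: 3 records, 8.26 total gpa, 73.00 avg credits
  Chemistry: 2 records, 5.98 total gpa, 108.00 avg credits
  Economics: 2 records, 5.28 total gpa, 85.00 avg credits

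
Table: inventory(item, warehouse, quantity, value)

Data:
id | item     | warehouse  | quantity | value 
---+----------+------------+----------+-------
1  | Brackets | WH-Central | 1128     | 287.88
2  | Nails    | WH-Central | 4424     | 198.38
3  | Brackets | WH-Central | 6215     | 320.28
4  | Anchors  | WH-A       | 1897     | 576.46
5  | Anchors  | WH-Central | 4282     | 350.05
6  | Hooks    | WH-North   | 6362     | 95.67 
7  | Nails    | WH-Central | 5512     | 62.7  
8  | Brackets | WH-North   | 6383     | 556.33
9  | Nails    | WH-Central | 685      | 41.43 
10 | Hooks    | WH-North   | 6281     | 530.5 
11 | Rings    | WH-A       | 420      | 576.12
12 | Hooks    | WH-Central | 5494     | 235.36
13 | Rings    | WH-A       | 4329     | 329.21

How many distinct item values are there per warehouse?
SELECT warehouse, COUNT(DISTINCT item)
FROM inventory
GROUP BY warehouse

Result:
  WH-A: 2 distinct
  WH-Central: 4 distinct
  WH-North: 2 distinct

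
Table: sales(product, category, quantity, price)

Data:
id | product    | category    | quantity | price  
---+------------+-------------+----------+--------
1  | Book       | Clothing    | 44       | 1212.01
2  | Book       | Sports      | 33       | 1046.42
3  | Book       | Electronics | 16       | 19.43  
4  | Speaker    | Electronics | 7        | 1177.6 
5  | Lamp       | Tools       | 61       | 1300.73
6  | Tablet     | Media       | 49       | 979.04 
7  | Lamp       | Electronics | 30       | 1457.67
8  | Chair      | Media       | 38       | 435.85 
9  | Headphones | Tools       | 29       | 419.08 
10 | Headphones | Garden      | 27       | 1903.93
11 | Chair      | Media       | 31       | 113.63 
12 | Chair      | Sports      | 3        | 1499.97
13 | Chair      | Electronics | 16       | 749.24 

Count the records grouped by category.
SELECT category, COUNT(*) as count
FROM sales
GROUP BY category

Result:
  Clothing: 1
  Electronics: 4
  Garden: 1
  Media: 3
  Sports: 2
  Tools: 2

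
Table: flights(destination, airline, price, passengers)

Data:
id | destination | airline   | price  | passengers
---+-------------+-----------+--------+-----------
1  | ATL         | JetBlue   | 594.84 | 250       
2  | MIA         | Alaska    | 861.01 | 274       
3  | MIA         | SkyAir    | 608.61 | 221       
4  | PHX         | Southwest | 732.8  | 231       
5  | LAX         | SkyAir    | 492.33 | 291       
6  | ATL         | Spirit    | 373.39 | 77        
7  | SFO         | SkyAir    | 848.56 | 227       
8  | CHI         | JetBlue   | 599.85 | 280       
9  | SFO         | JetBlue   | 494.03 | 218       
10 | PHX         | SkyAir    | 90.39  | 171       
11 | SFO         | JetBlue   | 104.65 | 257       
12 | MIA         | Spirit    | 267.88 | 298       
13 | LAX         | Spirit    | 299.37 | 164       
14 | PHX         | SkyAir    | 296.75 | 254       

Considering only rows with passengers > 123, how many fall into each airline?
SELECT airline, COUNT(*)
FROM flights
WHERE passengers > 123
GROUP BY airline

Note: WHERE filters rows before grouping.

Result:
  Alaska: 1
  JetBlue: 4
  SkyAir: 5
  Southwest: 1
  Spirit: 2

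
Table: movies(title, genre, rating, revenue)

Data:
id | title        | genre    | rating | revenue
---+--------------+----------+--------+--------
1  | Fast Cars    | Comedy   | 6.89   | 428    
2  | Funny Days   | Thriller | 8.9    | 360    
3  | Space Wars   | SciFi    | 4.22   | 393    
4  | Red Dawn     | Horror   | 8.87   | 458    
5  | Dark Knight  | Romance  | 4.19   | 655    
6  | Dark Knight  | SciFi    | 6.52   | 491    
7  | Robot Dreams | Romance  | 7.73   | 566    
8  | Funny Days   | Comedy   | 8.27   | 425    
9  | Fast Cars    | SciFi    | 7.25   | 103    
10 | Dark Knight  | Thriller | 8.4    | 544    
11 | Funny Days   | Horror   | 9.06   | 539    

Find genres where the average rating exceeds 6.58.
SELECT genre, AVG(rating)
FROM movies
GROUP BY genre
HAVING AVG(rating) > 6.58

Result:
  Comedy: avg=7.58
  Horror: avg=8.97
  Thriller: avg=8.65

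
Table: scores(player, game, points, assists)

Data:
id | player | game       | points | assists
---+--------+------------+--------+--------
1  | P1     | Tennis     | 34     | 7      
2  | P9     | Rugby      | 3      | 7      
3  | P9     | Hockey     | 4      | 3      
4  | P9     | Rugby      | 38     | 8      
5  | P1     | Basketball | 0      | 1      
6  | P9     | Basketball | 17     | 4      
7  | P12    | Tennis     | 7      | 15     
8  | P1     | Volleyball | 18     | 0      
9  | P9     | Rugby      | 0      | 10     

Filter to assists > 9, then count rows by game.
SELECT game, COUNT(*)
FROM scores
WHERE assists > 9
GROUP BY game

Note: WHERE filters rows before grouping.

Result:
  Rugby: 1
  Tennis: 1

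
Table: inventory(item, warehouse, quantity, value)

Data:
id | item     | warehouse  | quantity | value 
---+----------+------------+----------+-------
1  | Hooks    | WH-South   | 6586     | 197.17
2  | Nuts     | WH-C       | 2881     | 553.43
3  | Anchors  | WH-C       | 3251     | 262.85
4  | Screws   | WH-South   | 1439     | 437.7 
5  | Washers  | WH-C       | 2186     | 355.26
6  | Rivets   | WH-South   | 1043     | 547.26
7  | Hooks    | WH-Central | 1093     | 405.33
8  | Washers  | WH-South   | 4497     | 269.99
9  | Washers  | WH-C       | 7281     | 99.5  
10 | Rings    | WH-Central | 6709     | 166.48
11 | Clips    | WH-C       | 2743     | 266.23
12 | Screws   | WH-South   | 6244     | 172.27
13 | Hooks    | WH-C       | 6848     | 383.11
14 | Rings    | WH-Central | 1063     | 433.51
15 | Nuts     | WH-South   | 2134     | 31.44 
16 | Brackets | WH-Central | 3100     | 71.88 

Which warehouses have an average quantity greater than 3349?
SELECT warehouse, AVG(quantity)
FROM inventory
GROUP BY warehouse
HAVING AVG(quantity) > 3349

Result:
  WH-C: avg=4198.33
  WH-South: avg=3657.17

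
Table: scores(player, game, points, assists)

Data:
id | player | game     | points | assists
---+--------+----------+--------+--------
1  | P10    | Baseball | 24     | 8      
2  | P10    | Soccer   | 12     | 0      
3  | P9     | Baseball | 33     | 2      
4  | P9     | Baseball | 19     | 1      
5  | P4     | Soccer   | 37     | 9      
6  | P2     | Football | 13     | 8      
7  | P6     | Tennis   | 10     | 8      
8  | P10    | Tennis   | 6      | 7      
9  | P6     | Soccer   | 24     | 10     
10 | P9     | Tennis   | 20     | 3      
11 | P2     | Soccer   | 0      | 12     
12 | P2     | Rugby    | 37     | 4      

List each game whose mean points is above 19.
SELECT game, AVG(points)
FROM scores
GROUP BY game
HAVING AVG(points) > 19

Result:
  Baseball: avg=25.33
  Rugby: avg=37.00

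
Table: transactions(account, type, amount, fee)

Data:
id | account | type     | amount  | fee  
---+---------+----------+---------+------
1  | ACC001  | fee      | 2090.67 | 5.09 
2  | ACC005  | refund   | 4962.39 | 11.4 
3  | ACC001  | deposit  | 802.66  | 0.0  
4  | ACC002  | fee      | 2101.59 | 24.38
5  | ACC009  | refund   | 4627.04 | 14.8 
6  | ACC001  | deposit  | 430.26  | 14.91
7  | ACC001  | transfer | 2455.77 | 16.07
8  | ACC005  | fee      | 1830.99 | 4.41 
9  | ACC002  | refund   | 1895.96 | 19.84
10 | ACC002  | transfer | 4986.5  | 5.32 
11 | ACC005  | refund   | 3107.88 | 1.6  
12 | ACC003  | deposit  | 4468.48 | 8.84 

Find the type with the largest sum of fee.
SELECT type, SUM(fee) as val
FROM transactions
GROUP BY type
ORDER BY val DESC
LIMIT 1

Result: refund with sum(fee) = 47.64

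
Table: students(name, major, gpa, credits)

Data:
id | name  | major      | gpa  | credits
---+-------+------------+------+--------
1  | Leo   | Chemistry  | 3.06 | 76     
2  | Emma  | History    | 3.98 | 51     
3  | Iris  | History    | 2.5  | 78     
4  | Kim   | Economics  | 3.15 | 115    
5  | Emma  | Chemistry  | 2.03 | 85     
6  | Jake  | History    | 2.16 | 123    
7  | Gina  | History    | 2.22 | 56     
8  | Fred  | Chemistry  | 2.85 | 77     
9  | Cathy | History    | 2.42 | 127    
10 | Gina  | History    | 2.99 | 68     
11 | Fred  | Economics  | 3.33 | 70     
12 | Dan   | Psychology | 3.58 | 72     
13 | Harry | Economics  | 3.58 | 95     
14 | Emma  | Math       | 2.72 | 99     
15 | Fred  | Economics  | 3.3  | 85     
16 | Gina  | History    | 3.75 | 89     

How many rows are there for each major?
SELECT major, COUNT(*) as count
FROM students
GROUP BY major

Result:
  Chemistry: 3
  Economics: 4
  History: 7
  Math: 1
  Psychology: 1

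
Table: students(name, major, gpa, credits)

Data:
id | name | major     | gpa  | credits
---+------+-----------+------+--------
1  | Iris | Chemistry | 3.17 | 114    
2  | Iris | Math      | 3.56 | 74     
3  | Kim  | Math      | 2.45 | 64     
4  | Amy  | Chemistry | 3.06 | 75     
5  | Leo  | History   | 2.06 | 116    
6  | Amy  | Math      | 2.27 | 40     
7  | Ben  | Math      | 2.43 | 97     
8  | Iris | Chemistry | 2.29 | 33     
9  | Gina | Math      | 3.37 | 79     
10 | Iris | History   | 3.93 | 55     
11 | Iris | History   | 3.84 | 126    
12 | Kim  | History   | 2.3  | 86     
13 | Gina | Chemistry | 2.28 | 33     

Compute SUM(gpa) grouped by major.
SELECT major, SUM(gpa) as result
FROM students
GROUP BY major

Result:
  Chemistry: 10.80
  History: 12.13
  Math: 14.08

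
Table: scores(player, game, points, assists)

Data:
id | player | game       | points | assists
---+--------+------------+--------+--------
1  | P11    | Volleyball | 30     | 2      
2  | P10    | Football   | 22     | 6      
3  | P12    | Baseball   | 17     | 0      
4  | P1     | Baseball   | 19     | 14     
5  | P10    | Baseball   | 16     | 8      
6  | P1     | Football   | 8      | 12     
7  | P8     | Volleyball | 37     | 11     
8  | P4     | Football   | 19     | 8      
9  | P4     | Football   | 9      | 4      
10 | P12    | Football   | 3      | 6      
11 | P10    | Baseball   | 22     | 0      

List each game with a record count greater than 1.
SELECT game, COUNT(*) as cnt
FROM scores
GROUP BY game
HAVING COUNT(*) > 1

Result:
  Baseball: 4
  Football: 5
  Volleyball: 2

Note: HAVING filters groups after aggregation, WHERE filters rows before.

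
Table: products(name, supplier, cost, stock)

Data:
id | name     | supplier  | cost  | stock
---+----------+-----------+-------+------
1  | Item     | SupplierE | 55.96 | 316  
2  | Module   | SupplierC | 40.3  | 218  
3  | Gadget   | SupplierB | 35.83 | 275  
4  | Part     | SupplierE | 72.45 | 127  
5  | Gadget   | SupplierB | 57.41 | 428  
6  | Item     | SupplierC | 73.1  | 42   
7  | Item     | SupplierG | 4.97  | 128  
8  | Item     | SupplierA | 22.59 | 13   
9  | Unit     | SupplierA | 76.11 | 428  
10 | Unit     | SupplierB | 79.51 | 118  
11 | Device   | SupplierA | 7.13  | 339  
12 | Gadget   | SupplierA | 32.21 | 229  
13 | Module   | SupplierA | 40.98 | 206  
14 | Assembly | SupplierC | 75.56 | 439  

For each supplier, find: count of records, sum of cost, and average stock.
SELECT supplier,
       COUNT(*) as cnt,
       SUM(cost) as total_cost,
       AVG(stock) as avg_stock
FROM products
GROUP BY supplier

Result:
  SupplierA: 5 records, 179.02 total cost, 243.00 avg stock
  SupplierB: 3 records, 172.75 total cost, 273.67 avg stock
  SupplierC: 3 records, 188.96 total cost, 233.00 avg stock
  SupplierE: 2 records, 128.41 total cost, 221.50 avg stock
  SupplierG: 1 records, 4.97 total cost, 128.00 avg stock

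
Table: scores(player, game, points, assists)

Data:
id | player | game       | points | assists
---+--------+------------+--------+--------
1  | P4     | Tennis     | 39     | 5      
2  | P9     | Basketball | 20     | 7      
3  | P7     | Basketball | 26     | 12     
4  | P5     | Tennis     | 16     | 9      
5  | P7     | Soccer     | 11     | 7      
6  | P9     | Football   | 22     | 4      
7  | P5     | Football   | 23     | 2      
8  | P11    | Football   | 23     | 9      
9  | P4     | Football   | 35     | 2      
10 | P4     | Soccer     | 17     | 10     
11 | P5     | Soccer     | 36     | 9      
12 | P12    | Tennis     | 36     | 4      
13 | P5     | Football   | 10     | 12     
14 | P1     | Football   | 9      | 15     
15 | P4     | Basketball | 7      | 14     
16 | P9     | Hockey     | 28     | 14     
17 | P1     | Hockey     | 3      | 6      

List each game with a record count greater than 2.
SELECT game, COUNT(*) as cnt
FROM scores
GROUP BY game
HAVING COUNT(*) > 2

Result:
  Basketball: 3
  Football: 6
  Soccer: 3
  Tennis: 3

Note: HAVING filters groups after aggregation, WHERE filters rows before.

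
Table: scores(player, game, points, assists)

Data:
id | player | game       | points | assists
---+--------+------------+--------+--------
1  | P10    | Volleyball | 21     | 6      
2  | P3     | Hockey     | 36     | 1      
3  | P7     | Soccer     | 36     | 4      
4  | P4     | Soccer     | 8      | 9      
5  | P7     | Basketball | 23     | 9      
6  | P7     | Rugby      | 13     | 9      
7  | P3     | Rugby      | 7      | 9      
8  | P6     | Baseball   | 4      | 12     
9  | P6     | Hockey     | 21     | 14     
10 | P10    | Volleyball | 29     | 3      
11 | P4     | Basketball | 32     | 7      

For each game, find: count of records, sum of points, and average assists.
SELECT game,
       COUNT(*) as cnt,
       SUM(points) as total_points,
       AVG(assists) as avg_assists
FROM scores
GROUP BY game

Result:
  Baseball: 1 records, 4 total points, 12.00 avg assists
  Basketball: 2 records, 55 total points, 8.00 avg assists
  Hockey: 2 records, 57 total points, 7.50 avg assists
  Rugby: 2 records, 20 total points, 9.00 avg assists
  Soccer: 2 records, 44 total points, 6.50 avg assists
  Volleyball: 2 records, 50 total points, 4.50 avg assists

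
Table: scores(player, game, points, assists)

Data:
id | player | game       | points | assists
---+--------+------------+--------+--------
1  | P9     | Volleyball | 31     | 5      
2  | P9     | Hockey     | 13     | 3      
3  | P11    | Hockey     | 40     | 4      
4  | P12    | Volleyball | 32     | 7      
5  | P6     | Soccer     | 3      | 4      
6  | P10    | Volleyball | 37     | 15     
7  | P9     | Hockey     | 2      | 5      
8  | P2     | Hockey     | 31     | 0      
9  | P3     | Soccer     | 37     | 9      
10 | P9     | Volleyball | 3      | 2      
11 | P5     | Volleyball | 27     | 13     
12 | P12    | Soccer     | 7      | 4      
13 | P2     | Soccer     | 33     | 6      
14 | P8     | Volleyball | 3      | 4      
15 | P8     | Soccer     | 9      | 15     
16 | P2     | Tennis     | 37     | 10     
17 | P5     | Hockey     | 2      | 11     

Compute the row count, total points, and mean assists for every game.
SELECT game,
       COUNT(*) as cnt,
       SUM(points) as total_points,
       AVG(assists) as avg_assists
FROM scores
GROUP BY game

Result:
  Hockey: 5 records, 88 total points, 4.60 avg assists
  Soccer: 5 records, 89 total points, 7.60 avg assists
  Tennis: 1 records, 37 total points, 10.00 avg assists
  Volleyball: 6 records, 133 total points, 7.67 avg assists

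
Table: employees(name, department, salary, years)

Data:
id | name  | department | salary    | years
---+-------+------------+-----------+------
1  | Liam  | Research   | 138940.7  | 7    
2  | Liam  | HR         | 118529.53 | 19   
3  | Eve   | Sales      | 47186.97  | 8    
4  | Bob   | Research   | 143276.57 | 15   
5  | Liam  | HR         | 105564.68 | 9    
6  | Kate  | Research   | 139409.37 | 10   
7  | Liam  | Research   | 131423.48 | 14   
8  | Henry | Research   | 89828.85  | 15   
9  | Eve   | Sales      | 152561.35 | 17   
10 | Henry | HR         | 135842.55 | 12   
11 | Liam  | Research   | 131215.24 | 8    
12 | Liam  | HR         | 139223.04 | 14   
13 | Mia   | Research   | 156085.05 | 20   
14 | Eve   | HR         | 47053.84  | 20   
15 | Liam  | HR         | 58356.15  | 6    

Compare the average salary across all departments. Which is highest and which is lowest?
SELECT department, AVG(salary)
FROM employees
GROUP BY department
ORDER BY AVG(salary)

All groups:
  Sales: 99874.16
  HR: 100761.63
  Research: 132882.75

Highest: Research (132882.75)
Lowest: Sales (99874.16)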